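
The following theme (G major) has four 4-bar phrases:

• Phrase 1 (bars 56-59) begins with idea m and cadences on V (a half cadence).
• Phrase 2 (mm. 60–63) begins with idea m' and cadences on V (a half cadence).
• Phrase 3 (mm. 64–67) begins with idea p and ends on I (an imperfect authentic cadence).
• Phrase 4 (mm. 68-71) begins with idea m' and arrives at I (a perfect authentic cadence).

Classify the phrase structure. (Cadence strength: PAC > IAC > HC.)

contrasting double period

Four phrases in two halves: the first half (measures 56-63) ends with a half cadence, the second (mm. 64–71) with a perfect authentic cadence — a large antecedent–consequent pair, i.e. a double period.
Phrase 3 begins with different material from phrase 1, making it contrasting.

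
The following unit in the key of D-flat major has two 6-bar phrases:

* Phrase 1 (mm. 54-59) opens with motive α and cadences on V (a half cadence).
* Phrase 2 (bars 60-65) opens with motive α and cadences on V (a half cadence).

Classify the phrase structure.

repeated phrase

Both phrases have the same opening (α) and the same cadence (half cadence): the second is a restatement, not a consequent, so this is a repeated phrase rather than a period.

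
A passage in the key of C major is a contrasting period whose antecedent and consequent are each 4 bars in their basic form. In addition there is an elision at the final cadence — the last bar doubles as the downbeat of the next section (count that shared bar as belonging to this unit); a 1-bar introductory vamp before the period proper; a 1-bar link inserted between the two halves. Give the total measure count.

10 measures

Basic contrasting period: 4 + 4 = 8 bars.
8 (basic form) + 1 (introduction) + 1 (link) = 10.
The elision shares a bar with the next section but does not change this unit's count.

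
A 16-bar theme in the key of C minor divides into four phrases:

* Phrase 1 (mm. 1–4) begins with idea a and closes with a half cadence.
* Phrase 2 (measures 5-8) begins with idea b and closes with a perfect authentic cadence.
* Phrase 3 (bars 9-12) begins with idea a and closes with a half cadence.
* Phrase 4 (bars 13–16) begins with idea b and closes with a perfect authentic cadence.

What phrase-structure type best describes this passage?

The cadence pattern HC–PAC–HC–PAC is weak–strong twice, and phrases 3–4 restate phrases 1–2: a period heard twice, not a double period (which would end weakly at phrase 2).

repeated period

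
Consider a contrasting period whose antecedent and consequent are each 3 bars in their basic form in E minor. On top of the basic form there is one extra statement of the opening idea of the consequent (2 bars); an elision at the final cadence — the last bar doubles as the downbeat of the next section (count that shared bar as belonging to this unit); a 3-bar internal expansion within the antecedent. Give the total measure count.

Basic contrasting period: 3 + 3 = 6 bars.
6 (basic form) + 2 (extra statement) + 3 (internal expansion) = 11.
The elision shares a bar with the next section but does not change this unit's count.

11 measures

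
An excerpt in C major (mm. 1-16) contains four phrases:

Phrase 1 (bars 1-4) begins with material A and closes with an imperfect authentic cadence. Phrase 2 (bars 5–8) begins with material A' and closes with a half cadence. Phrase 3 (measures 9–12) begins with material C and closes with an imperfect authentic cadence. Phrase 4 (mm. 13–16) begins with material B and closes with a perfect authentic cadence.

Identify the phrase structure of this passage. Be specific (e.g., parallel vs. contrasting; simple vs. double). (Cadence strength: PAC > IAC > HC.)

contrasting double period

Four phrases in two halves: the first half (bars 1–8) ends with a half cadence, the second (mm. 9-16) with a perfect authentic cadence — a large antecedent–consequent pair, i.e. a double period.
Phrase 3 begins with different material from phrase 1, making it contrasting.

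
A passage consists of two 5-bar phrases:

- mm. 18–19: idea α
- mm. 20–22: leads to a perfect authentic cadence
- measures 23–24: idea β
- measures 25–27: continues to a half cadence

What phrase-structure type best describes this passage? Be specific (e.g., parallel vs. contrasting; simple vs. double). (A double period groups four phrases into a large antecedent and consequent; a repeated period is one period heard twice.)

phrase group

The second phrase closes with a half cadence, which is not stronger than the first phrase's perfect authentic cadence; without a weak→strong cadential pair there is no antecedent–consequent relationship, so this is a phrase group rather than a period.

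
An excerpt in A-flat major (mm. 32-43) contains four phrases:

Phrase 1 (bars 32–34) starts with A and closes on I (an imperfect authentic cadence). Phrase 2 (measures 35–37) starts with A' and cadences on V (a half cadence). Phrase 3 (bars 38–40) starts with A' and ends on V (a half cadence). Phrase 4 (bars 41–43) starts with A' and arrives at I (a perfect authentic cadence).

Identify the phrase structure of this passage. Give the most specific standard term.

Four phrases in two halves: the first half (mm. 32–37) ends with a half cadence, the second (mm. 38–43) with a perfect authentic cadence — a large antecedent–consequent pair, i.e. a double period.
Phrase 3 begins with the same material as phrase 1, making it parallel.

parallel double period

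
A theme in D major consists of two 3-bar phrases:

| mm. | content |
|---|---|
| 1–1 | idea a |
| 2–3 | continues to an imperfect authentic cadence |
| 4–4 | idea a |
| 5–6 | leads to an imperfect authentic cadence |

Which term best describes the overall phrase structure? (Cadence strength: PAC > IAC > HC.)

repeated phrase

Both phrases have the same opening (a) and the same cadence (imperfect authentic cadence): the second is a restatement, not a consequent, so this is a repeated phrase rather than a period.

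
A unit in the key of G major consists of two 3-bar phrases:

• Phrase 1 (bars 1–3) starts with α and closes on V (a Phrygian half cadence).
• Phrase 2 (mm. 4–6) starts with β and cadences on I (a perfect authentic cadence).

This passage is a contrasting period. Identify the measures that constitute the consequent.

measures 4–6

The antecedent is the phrase ending with the weaker cadence (Phrygian half cadence, phrase 1) and the consequent the one ending more conclusively (perfect authentic cadence, phrase 2); the consequent is mm. 4-6.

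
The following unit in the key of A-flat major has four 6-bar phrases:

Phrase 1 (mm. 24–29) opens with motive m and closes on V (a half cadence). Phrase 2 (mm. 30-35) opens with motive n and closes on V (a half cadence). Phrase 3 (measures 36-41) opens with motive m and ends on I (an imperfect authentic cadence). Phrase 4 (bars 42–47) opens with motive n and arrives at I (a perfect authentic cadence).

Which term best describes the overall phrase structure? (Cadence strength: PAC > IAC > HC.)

Four phrases in two halves: the first half (mm. 24-35) ends with a half cadence, the second (mm. 36–47) with a perfect authentic cadence — a large antecedent–consequent pair, i.e. a double period.
Phrase 3 begins with the same material as phrase 1, making it parallel.

parallel double period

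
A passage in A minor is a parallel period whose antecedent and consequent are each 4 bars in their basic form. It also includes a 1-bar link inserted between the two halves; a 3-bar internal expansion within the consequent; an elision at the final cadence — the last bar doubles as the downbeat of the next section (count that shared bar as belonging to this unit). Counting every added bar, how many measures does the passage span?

12 measures

Basic parallel period: 4 + 4 = 8 bars.
8 (basic form) + 1 (link) + 3 (internal expansion) = 12.
The elision shares a bar with the next section but does not change this unit's count.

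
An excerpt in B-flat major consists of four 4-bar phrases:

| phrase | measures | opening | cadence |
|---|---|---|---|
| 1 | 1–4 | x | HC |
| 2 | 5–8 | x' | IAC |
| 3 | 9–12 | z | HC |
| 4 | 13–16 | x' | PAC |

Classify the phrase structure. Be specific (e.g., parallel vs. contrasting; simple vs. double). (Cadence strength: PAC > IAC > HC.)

contrasting double period

Four phrases in two halves: the first half (mm. 1–8) ends with an imperfect authentic cadence, the second (measures 9–16) with a perfect authentic cadence — a large antecedent–consequent pair, i.e. a double period.
Phrase 3 begins with different material from phrase 1, making it contrasting.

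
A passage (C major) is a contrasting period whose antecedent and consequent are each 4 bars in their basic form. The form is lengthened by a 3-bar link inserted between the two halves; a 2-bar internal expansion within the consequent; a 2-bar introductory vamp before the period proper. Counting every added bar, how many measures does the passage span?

15 measures

Basic contrasting period: 4 + 4 = 8 bars.
8 (basic form) + 3 (link) + 2 (internal expansion) + 2 (introduction) = 15.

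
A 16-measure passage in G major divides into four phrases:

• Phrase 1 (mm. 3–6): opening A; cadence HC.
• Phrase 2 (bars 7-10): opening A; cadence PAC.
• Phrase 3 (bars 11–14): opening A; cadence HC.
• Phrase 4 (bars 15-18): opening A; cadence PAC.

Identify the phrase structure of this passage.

repeated period

The cadence pattern HC–PAC–HC–PAC is weak–strong twice, and phrases 3–4 restate phrases 1–2: a period heard twice, not a double period (which would end weakly at phrase 2).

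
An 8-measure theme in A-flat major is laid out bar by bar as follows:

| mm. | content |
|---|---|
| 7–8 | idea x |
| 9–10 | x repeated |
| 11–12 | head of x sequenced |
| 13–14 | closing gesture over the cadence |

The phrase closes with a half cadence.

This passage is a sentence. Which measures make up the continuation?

measures 11–14

After the presentation (mm. 7–10), the continuation covers the fragmentation through the cadence: mm. 11–14.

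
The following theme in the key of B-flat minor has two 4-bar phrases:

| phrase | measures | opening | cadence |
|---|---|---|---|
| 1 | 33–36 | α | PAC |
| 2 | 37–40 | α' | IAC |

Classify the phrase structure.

phrase group

The second phrase closes with an imperfect authentic cadence, which is not stronger than the first phrase's perfect authentic cadence; without a weak→strong cadential pair there is no antecedent–consequent relationship, so this is a phrase group rather than a period.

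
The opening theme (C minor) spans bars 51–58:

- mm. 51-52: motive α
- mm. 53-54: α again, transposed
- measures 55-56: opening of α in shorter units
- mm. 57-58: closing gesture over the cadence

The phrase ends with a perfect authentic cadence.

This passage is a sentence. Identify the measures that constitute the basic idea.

The presentation of a sentence is the basic idea (bars 51–52) plus its repetition (mm. 53–54); the basic idea is therefore measures 51–52.

measures 51–52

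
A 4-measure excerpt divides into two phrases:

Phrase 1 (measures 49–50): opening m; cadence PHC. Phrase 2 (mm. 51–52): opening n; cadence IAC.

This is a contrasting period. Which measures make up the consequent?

The phrase ending with the weaker cadence (Phrygian half cadence) is the antecedent; the one ending more conclusively (imperfect authentic cadence) is the consequent. The consequent is measures 51–52.

measures 51–52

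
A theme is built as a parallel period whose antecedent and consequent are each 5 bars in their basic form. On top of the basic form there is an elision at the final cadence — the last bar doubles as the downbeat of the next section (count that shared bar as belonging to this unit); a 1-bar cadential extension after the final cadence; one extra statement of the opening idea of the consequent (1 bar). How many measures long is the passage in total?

Basic parallel period: 5 + 5 = 10 bars.
10 (basic form) + 1 (cadential extension) + 1 (extra statement) = 12.
The elision shares a bar with the next section but does not change this unit's count.

12 measures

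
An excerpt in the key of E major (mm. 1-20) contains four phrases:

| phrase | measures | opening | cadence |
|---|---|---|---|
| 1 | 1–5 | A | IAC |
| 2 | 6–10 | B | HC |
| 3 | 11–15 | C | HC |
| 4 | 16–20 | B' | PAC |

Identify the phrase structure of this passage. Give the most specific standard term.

Four phrases in two halves: the first half (bars 1-10) ends with a half cadence, the second (bars 11–20) with a perfect authentic cadence — a large antecedent–consequent pair, i.e. a double period.
Phrase 3 begins with different material from phrase 1, making it contrasting.

contrasting double period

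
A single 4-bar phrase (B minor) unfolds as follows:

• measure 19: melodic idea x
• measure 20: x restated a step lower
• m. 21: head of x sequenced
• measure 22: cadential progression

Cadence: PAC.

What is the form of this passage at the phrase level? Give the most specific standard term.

Basic idea (m. 19) + its repetition (bar 20) form the presentation; fragmentation and cadence (mm. 21–22) form the continuation — the 4-bar whole is a sentence.

sentence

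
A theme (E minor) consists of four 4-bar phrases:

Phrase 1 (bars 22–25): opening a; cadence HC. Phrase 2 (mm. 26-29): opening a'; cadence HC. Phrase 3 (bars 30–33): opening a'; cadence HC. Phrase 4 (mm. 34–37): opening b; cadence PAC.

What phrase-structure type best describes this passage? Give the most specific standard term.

parallel double period

Four phrases in two halves: the first half (bars 22–29) ends with a half cadence, the second (mm. 30–37) with a perfect authentic cadence — a large antecedent–consequent pair, i.e. a double period.
Phrase 3 begins with the same material as phrase 1, making it parallel.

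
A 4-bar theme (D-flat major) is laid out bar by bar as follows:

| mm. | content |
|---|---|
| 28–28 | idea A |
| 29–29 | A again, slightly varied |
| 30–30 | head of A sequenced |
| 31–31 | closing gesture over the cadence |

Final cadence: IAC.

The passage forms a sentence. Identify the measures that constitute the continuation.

After the presentation (mm. 28–29), the continuation covers the fragmentation through the cadence: bars 30–31.

measures 30–31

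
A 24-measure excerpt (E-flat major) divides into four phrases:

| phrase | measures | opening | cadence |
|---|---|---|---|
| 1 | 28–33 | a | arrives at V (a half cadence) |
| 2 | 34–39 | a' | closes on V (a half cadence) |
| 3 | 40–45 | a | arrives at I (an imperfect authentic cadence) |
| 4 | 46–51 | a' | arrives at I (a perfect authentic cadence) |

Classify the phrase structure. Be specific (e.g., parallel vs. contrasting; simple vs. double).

parallel double period

Four phrases in two halves: the first half (bars 28–39) ends with a half cadence, the second (bars 40-51) with a perfect authentic cadence — a large antecedent–consequent pair, i.e. a double period.
Phrase 3 begins with the same material as phrase 1, making it parallel.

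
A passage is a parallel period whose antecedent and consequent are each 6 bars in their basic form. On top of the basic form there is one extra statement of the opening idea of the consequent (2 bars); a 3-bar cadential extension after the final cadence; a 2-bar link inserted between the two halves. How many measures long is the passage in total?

19 measures

Basic parallel period: 6 + 6 = 12 bars.
12 (basic form) + 2 (extra statement) + 3 (cadential extension) + 2 (link) = 19.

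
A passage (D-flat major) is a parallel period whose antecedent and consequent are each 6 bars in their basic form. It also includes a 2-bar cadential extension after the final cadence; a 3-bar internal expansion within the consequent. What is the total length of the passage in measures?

17 measures

Basic parallel period: 6 + 6 = 12 bars.
12 (basic form) + 2 (cadential extension) + 3 (internal expansion) = 17.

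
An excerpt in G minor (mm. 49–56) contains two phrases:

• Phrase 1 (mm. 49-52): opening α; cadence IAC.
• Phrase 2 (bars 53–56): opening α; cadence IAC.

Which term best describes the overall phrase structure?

Both phrases have the same opening (α) and the same cadence (imperfect authentic cadence): the second is a restatement, not a consequent, so this is a repeated phrase rather than a period.

repeated phrase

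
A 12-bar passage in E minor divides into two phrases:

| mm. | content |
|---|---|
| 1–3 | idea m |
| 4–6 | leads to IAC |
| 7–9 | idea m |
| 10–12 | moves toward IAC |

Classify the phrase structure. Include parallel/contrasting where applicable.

repeated phrase

Both phrases have the same opening (m) and the same cadence (imperfect authentic cadence): the second is a restatement, not a consequent, so this is a repeated phrase rather than a period.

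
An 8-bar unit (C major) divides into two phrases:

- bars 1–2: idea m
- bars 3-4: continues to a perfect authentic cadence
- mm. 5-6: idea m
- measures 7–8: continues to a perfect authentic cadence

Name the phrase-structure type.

Both phrases have the same opening (m) and the same cadence (perfect authentic cadence): the second is a restatement, not a consequent, so this is a repeated phrase rather than a period.

repeated phrase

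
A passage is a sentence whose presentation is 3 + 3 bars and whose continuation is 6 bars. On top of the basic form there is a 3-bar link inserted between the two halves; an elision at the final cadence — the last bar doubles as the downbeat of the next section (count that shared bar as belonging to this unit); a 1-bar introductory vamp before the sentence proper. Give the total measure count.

16 measures

Basic sentence: 3 + 3 + 6 = 12 bars.
12 (basic form) + 3 (link) + 1 (introduction) = 16.
The elision shares a bar with the next section but does not change this unit's count.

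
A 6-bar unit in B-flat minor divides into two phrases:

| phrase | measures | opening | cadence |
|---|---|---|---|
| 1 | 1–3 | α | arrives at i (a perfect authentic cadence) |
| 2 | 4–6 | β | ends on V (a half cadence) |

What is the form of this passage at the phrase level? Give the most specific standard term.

The second phrase closes with a half cadence, which is not stronger than the first phrase's perfect authentic cadence; without a weak→strong cadential pair there is no antecedent–consequent relationship, so this is a phrase group rather than a period.

phrase group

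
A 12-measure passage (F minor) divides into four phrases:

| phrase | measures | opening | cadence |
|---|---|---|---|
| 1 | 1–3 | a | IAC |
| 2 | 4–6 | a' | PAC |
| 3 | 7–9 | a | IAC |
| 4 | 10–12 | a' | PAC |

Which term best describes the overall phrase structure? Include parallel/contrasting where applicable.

The cadence pattern IAC–PAC–IAC–PAC is weak–strong twice, and phrases 3–4 restate phrases 1–2: a period heard twice, not a double period (which would end weakly at phrase 2).

repeated period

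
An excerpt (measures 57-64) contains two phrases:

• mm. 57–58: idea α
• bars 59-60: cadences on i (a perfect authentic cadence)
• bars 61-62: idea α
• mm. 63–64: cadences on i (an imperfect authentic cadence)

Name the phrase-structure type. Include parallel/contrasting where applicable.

The second phrase closes with an imperfect authentic cadence, which is not stronger than the first phrase's perfect authentic cadence; without a weak→strong cadential pair there is no antecedent–consequent relationship, so this is a phrase group rather than a period.

phrase group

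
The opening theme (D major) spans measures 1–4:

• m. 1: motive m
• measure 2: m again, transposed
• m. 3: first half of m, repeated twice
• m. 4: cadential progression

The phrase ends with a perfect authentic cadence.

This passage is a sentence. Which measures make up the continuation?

After the presentation (measures 1–2), the continuation covers the fragmentation through the cadence: mm. 3–4.

measures 3–4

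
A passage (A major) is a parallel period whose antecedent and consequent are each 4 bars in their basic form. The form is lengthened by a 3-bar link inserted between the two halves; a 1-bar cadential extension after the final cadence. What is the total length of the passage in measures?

Basic parallel period: 4 + 4 = 8 bars.
8 (basic form) + 3 (link) + 1 (cadential extension) = 12.

12 measures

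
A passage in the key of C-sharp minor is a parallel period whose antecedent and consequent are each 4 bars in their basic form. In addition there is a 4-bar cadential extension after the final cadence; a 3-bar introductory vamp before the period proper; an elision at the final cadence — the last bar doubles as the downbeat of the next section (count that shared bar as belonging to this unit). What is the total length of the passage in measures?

15 measures

Basic parallel period: 4 + 4 = 8 bars.
8 (basic form) + 4 (cadential extension) + 3 (introduction) = 15.
The elision shares a bar with the next section but does not change this unit's count.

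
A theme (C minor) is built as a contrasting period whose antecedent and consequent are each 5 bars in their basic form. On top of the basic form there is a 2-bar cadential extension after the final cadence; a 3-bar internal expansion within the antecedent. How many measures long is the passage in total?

15 measures

Basic contrasting period: 5 + 5 = 10 bars.
10 (basic form) + 2 (cadential extension) + 3 (internal expansion) = 15.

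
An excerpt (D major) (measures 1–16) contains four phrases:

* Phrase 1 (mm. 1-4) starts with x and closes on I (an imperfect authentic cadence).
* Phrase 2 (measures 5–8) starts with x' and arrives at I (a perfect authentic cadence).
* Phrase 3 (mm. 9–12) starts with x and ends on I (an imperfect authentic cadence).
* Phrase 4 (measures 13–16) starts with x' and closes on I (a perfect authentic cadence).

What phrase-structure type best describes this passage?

repeated period

The cadence pattern IAC–PAC–IAC–PAC is weak–strong twice, and phrases 3–4 restate phrases 1–2: a period heard twice, not a double period (which would end weakly at phrase 2).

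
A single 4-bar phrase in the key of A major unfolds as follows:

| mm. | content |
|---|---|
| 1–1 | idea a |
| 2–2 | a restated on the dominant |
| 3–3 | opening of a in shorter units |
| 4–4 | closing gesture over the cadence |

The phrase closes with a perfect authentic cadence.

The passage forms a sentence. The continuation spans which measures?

measures 3–4

After the presentation (mm. 1-2), the continuation covers the fragmentation through the cadence: measures 3-4.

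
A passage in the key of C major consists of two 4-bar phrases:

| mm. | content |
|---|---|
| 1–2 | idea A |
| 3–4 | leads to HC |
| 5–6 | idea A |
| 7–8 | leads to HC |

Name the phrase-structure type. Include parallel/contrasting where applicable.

Both phrases have the same opening (A) and the same cadence (half cadence): the second is a restatement, not a consequent, so this is a repeated phrase rather than a period.

repeated phrase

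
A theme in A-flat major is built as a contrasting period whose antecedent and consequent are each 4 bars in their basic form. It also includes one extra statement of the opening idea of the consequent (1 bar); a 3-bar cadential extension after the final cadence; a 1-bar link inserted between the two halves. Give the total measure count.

13 measures

Basic contrasting period: 4 + 4 = 8 bars.
8 (basic form) + 1 (extra statement) + 3 (cadential extension) + 1 (link) = 13.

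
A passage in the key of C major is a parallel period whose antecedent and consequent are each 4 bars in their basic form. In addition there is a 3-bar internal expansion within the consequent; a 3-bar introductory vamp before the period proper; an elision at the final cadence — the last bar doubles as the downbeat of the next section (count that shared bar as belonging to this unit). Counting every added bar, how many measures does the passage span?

14 measures

Basic parallel period: 4 + 4 = 8 bars.
8 (basic form) + 3 (internal expansion) + 3 (introduction) = 14.
The elision shares a bar with the next section but does not change this unit's count.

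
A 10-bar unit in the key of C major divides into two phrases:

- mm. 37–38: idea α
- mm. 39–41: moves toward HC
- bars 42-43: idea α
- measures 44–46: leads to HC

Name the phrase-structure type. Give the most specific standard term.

Both phrases have the same opening (α) and the same cadence (half cadence): the second is a restatement, not a consequent, so this is a repeated phrase rather than a period.

repeated phrase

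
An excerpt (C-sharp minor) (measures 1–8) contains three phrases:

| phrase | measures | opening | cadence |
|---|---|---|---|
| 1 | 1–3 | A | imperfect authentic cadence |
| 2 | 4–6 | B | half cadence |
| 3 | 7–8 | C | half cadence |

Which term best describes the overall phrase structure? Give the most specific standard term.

The final phrase closes with a half cadence, which is not stronger than the preceding half cadence; the 3 phrases lack an overall antecedent–consequent design and so form a phrase group.

phrase group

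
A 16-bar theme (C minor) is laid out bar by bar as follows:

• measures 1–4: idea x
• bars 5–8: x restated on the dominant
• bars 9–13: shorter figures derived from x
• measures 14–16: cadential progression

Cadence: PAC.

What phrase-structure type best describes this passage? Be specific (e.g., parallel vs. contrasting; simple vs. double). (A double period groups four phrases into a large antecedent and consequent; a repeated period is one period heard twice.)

sentence

Basic idea (bars 1-4) + its repetition (bars 5-8) form the presentation; fragmentation and cadence (measures 9–16) form the continuation — the 16-bar whole is a sentence.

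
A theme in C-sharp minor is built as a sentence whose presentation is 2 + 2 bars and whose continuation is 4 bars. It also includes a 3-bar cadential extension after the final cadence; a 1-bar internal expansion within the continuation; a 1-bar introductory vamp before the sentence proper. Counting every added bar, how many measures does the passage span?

13 measures

Basic sentence: 2 + 2 + 4 = 8 bars.
8 (basic form) + 3 (cadential extension) + 1 (internal expansion) + 1 (introduction) = 13.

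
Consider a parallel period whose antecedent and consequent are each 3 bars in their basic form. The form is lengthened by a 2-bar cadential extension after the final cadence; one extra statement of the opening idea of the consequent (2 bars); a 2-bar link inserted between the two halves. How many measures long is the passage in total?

12 measures

Basic parallel period: 3 + 3 = 6 bars.
6 (basic form) + 2 (cadential extension) + 2 (extra statement) + 2 (link) = 12.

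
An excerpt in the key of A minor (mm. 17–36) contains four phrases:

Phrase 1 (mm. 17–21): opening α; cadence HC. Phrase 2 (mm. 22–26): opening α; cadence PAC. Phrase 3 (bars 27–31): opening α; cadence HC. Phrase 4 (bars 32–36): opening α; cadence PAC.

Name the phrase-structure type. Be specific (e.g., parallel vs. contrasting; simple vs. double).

repeated period

The cadence pattern HC–PAC–HC–PAC is weak–strong twice, and phrases 3–4 restate phrases 1–2: a period heard twice, not a double period (which would end weakly at phrase 2).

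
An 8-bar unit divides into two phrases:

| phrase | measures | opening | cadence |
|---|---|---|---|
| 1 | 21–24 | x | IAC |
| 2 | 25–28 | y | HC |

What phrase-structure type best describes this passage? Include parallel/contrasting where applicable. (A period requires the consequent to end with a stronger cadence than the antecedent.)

The second phrase closes with a half cadence, which is not stronger than the first phrase's imperfect authentic cadence; without a weak→strong cadential pair there is no antecedent–consequent relationship, so this is a phrase group rather than a period.

phrase group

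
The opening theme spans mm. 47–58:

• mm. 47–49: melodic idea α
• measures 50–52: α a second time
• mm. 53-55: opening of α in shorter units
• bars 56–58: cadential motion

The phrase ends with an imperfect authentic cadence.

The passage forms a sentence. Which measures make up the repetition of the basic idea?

measures 50–52

The presentation of a sentence is the basic idea (bars 47–49) plus its repetition (mm. 50-52); the repetition of the basic idea is therefore mm. 50–52.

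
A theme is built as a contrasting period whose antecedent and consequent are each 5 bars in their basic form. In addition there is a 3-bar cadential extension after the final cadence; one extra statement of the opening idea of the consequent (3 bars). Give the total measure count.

Basic contrasting period: 5 + 5 = 10 bars.
10 (basic form) + 3 (cadential extension) + 3 (extra statement) = 16.

16 measures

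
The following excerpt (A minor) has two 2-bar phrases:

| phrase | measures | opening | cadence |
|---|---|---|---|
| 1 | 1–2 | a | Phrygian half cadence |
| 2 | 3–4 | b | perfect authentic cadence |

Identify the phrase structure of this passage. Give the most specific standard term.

Phrase 1 ends with a Phrygian half cadence (weaker) and phrase 2 with a perfect authentic cadence (stronger): antecedent + consequent = a period.
The two phrases open with different material (a / b), so the period is contrasting.

contrasting period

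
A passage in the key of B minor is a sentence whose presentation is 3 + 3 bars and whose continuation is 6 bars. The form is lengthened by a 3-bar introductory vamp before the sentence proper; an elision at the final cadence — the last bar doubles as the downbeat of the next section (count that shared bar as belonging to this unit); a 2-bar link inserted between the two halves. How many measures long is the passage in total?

17 measures

Basic sentence: 3 + 3 + 6 = 12 bars.
12 (basic form) + 3 (introduction) + 2 (link) = 17.
The elision shares a bar with the next section but does not change this unit's count.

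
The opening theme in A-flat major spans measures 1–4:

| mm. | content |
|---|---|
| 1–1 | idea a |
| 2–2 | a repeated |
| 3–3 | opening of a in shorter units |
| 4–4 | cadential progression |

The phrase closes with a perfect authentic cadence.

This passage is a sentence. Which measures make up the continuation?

After the presentation (mm. 1–2), the continuation covers the fragmentation through the cadence: mm. 3–4.

measures 3–4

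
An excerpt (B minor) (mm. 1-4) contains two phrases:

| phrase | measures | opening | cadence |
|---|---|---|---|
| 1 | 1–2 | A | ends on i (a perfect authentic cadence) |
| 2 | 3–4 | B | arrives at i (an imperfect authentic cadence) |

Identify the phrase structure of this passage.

The second phrase closes with an imperfect authentic cadence, which is not stronger than the first phrase's perfect authentic cadence; without a weak→strong cadential pair there is no antecedent–consequent relationship, so this is a phrase group rather than a period.

phrase group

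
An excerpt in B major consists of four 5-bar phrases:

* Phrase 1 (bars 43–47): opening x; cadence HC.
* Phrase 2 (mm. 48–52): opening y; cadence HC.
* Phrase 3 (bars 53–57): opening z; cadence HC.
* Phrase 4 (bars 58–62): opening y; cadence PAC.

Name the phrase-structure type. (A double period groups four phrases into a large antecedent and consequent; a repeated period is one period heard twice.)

Four phrases in two halves: the first half (bars 43-52) ends with a half cadence, the second (mm. 53-62) with a perfect authentic cadence — a large antecedent–consequent pair, i.e. a double period.
Phrase 3 begins with different material from phrase 1, making it contrasting.

contrasting double period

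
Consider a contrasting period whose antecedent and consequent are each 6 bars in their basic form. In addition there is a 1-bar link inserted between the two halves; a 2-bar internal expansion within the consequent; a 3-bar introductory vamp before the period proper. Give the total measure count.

18 measures

Basic contrasting period: 6 + 6 = 12 bars.
12 (basic form) + 1 (link) + 2 (internal expansion) + 3 (introduction) = 18.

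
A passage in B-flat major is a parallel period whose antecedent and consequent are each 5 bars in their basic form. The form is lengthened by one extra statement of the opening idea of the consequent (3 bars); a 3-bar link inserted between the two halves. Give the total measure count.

16 measures

Basic parallel period: 5 + 5 = 10 bars.
10 (basic form) + 3 (extra statement) + 3 (link) = 16.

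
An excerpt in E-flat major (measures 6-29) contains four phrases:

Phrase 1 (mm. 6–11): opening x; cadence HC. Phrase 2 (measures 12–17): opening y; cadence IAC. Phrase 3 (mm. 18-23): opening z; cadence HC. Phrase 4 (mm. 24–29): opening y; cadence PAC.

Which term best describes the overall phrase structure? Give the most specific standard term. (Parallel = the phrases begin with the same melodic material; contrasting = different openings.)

Four phrases in two halves: the first half (mm. 6–17) ends with an imperfect authentic cadence, the second (mm. 18–29) with a perfect authentic cadence — a large antecedent–consequent pair, i.e. a double period.
Phrase 3 begins with different material from phrase 1, making it contrasting.

contrasting double period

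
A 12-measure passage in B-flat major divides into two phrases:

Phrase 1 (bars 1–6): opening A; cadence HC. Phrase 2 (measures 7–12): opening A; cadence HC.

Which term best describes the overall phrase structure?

Both phrases have the same opening (A) and the same cadence (half cadence): the second is a restatement, not a consequent, so this is a repeated phrase rather than a period.

repeated phrase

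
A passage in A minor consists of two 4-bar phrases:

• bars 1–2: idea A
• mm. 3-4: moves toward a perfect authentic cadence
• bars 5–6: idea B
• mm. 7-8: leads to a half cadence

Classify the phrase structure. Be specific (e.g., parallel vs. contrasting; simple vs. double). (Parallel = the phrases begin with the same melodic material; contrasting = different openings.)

The second phrase closes with a half cadence, which is not stronger than the first phrase's perfect authentic cadence; without a weak→strong cadential pair there is no antecedent–consequent relationship, so this is a phrase group rather than a period.

phrase group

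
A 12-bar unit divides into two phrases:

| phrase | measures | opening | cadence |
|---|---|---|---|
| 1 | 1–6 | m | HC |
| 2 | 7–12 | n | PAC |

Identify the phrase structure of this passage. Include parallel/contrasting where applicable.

Phrase 1 ends with a half cadence (weaker) and phrase 2 with a perfect authentic cadence (stronger): antecedent + consequent = a period.
The two phrases open with different material (m / n), so the period is contrasting.

contrasting period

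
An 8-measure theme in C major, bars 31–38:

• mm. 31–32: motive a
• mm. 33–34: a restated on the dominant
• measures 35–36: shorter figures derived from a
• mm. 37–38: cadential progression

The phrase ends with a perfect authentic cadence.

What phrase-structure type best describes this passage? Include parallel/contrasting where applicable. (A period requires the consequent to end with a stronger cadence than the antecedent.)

sentence

Basic idea (measures 31-32) + its repetition (mm. 33–34) form the presentation; fragmentation and cadence (mm. 35–38) form the continuation — the 8-bar whole is a sentence.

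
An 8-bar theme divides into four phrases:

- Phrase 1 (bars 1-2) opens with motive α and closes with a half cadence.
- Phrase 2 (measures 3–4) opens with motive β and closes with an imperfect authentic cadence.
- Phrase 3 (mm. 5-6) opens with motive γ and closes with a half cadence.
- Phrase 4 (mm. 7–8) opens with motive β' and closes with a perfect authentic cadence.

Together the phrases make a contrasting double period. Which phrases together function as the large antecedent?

In a double period the first pair of phrases (ending imperfect authentic cadence) is the large antecedent and the second pair (ending perfect authentic cadence) is the large consequent; the antecedent is phrases 1 and 2.

phrases 1 and 2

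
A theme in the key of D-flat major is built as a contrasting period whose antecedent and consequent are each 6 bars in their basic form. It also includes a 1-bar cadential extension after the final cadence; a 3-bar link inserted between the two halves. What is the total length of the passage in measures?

Basic contrasting period: 6 + 6 = 12 bars.
12 (basic form) + 1 (cadential extension) + 3 (link) = 16.

16 measures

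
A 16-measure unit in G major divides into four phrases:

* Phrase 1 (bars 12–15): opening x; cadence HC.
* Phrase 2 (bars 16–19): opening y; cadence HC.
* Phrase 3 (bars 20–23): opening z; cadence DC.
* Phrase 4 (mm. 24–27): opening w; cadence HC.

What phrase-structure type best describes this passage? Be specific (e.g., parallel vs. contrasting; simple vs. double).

phrase group

Phrase 4 ends with a half cadence, no stronger than phrase 2's half cadence, so the four phrases do not form a double period; nor do phrases 3–4 duplicate 1–2, so it is not a repeated period. With no phrase reaching a conclusive cadence, the passage is a phrase group.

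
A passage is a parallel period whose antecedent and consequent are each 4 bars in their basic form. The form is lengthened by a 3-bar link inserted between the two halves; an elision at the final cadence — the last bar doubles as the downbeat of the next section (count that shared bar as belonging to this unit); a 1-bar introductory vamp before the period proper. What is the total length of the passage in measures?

Basic parallel period: 4 + 4 = 8 bars.
8 (basic form) + 3 (link) + 1 (introduction) = 12.
The elision shares a bar with the next section but does not change this unit's count.

12 measures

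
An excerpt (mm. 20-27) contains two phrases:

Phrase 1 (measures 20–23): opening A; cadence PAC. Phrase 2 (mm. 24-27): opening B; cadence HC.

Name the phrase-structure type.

The second phrase closes with a half cadence, which is not stronger than the first phrase's perfect authentic cadence; without a weak→strong cadential pair there is no antecedent–consequent relationship, so this is a phrase group rather than a period.

phrase group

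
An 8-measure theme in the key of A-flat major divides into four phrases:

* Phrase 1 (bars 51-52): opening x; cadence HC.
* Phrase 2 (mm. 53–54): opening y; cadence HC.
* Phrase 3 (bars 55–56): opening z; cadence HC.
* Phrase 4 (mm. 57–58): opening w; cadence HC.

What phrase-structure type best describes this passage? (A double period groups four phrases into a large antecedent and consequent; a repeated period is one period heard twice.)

phrase group

Phrase 4 ends with a half cadence, no stronger than phrase 2's half cadence, so the four phrases do not form a double period; nor do phrases 3–4 duplicate 1–2, so it is not a repeated period. With no phrase reaching a conclusive cadence, the passage is a phrase group.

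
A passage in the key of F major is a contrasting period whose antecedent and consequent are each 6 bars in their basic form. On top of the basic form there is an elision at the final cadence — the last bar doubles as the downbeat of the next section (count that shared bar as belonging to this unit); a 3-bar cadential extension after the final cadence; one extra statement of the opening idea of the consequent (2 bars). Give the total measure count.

Basic contrasting period: 6 + 6 = 12 bars.
12 (basic form) + 3 (cadential extension) + 2 (extra statement) = 17.
The elision shares a bar with the next section but does not change this unit's count.

17 measures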